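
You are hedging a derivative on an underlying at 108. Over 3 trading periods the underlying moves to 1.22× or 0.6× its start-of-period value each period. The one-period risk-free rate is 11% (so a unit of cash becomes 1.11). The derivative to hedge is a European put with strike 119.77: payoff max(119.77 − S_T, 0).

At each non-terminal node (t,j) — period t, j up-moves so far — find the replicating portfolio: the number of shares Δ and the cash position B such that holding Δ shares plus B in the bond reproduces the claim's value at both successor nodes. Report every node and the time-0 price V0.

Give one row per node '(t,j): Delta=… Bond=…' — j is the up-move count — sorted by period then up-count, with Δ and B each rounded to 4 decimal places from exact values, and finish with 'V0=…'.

Under the risk-neutral measure, an up-move has probability p* = (R−d)/(u−d) = 0.8226 and values discount at R = 1.11.
Terminal values V(3,·): V(3,0)=96.4420, V(3,1)=72.3364, V(3,2)=23.3217, V(3,3)=0.0000
  t=2,j=0: stock 38.8800 → up 47.4336 (V=72.3364), down 23.3280 (V=96.4420). Price 69.0209; hedge Δ=-1.0000, bond B=107.9009.
  t=2,j=1: stock 79.0560 → up 96.4483 (V=23.3217), down 47.4336 (V=72.3364). Price 28.8449; hedge Δ=-1.0000, bond B=107.9009.
  t=2,j=2: stock 160.7472 → up 196.1116 (V=0.0000), down 96.4483 (V=23.3217). Price 3.7277; hedge Δ=-0.2340, bond B=41.3433.
  t=1,j=0: stock 64.8000 → up 79.0560 (V=28.8449), down 38.8800 (V=69.0209). Price 32.4080; hedge Δ=-1.0000, bond B=97.2080.
  t=1,j=1: stock 131.7600 → up 160.7472 (V=3.7277), down 79.0560 (V=28.8449). Price 7.3729; hedge Δ=-0.3075, bond B=47.8846.
  t=0,j=0: stock 108.0000 → up 131.7600 (V=7.3729), down 64.8000 (V=32.4080). Price 10.6438; hedge Δ=-0.3739, bond B=51.0230.
Self-financing check: at every node Δ·S+B equals the discounted successor values.

(0,0): Delta=-0.3739 Bond=51.0230
(1,0): Delta=-1.0000 Bond=97.2080
(1,1): Delta=-0.3075 Bond=47.8846
(2,0): Delta=-1.0000 Bond=107.9009
(2,1): Delta=-1.0000 Bond=107.9009
(2,2): Delta=-0.2340 Bond=41.3433
V0=10.6438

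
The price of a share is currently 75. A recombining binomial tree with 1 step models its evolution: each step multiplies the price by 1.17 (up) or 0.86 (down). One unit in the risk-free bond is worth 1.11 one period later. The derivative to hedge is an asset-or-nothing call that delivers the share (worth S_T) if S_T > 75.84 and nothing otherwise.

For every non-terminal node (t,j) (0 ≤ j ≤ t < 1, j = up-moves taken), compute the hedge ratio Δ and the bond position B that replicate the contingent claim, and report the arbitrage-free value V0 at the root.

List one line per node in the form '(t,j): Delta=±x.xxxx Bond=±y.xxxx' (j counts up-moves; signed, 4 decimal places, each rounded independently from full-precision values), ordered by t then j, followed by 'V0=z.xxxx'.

The replicating-portfolio and risk-neutral prices coincide; use p* = (1.11−0.86)/(1.17−0.86) = 0.8065 for the latter.
Terminal payoffs: V(1,0)=0.0000, V(1,1)=87.7500
Node (0,0) S=75.0000: V=(p*·87.7500+(1−p*)·0.0000)/1.11=63.7533; Δ=(87.7500−0.0000)/(87.7500−64.5000)=3.7742; B=V−Δ·S=-219.3112
Check: Δ(0,0)·S0 + B(0,0) = 63.7533 = V0.

(0,0): Delta=3.7742 Bond=-219.3112
V0=63.7533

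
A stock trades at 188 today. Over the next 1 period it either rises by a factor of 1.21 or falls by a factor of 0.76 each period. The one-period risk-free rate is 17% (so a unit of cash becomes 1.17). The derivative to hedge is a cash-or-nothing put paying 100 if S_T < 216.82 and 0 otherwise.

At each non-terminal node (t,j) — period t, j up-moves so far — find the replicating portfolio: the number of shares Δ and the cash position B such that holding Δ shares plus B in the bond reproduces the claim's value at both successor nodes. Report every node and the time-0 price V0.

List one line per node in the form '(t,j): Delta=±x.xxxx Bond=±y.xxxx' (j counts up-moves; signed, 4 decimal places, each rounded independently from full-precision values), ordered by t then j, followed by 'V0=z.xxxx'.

(0,0): Delta=-1.1820 Bond=229.8196
V0=7.5973

Under the risk-neutral measure, an up-move has probability p* = (R−d)/(u−d) = 0.9111 and values discount at R = 1.17.
Payoff layer (t=1): V(1,0)=100.0000, V(1,1)=0.0000
Node (0,0) S=188.0000: V=(p*·0.0000+(1−p*)·100.0000)/1.17=7.5973; Δ=(0.0000−100.0000)/(227.4800−142.8800)=-1.1820; B=V−Δ·S=229.8196
The time-0 hedge costs 7.5973, which is the no-arbitrage price.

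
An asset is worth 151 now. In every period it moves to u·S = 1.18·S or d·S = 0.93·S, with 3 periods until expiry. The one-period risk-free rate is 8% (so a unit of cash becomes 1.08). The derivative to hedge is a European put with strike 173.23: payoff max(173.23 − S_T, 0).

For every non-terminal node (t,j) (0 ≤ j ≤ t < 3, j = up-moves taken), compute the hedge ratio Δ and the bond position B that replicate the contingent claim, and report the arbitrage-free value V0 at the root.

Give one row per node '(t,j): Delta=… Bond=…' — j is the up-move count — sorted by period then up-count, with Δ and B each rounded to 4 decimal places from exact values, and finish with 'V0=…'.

(0,0): Delta=-0.3271 Bond=56.3937
(1,0): Delta=-0.6470 Bond=105.8349
(1,1): Delta=-0.1590 Bond=30.9521
(2,0): Delta=-1.0000 Bond=160.3981
(2,1): Delta=-0.4616 Bond=83.5707
(2,2): Delta=0.0000 Bond=0.0000
V0=7.0021

Risk-neutral probability p* = (R−d)/(u−d) = (1.08−0.93)/(1.18−0.93) = 0.6000.
At expiry t=3: V(3,0)=51.7721, V(3,1)=19.1221, V(3,2)=0.0000, V(3,3)=0.0000
  t=2,j=0: stock 130.5999 → up 154.1079 (V=19.1221), down 121.4579 (V=51.7721). Price 29.7982; hedge Δ=-1.0000, bond B=160.3981.
  t=2,j=1: stock 165.7074 → up 195.5347 (V=0.0000), down 154.1079 (V=19.1221). Price 7.0823; hedge Δ=-0.4616, bond B=83.5707.
  t=2,j=2: stock 210.2524 → up 248.0978 (V=0.0000), down 195.5347 (V=0.0000). Price 0.0000; hedge Δ=0.0000, bond B=0.0000.
  t=1,j=0: stock 140.4300 → up 165.7074 (V=7.0823), down 130.5999 (V=29.7982). Price 14.9710; hedge Δ=-0.6470, bond B=105.8349.
  t=1,j=1: stock 178.1800 → up 210.2524 (V=0.0000), down 165.7074 (V=7.0823). Price 2.6231; hedge Δ=-0.1590, bond B=30.9521.
  t=0,j=0: stock 151.0000 → up 178.1800 (V=2.6231), down 140.4300 (V=14.9710). Price 7.0021; hedge Δ=-0.3271, bond B=56.3937.
Each (Δ,B) replicates both successor values, so the strategy is self-financing and V0 is arbitrage-free.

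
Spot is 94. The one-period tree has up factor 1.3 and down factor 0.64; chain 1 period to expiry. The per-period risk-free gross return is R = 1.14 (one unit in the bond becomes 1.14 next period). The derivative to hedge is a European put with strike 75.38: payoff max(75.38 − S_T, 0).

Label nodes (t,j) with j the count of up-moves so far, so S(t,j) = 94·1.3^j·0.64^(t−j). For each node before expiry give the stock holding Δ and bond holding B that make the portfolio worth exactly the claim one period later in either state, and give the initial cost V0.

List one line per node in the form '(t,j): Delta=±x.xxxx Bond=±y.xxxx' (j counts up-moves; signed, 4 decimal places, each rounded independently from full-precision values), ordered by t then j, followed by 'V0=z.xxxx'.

Under the risk-neutral measure, an up-move has probability p* = (R−d)/(u−d) = 0.7576 and values discount at R = 1.14.
Terminal payoffs: V(1,0)=15.2200, V(1,1)=0.0000
Node (0,0) S=94.0000: V=(p*·0.0000+(1−p*)·15.2200)/1.14=3.2366; Δ=(0.0000−15.2200)/(122.2000−60.1600)=-0.2453; B=V−Δ·S=26.2972
The time-0 hedge costs 3.2366, which is the no-arbitrage price.

(0,0): Delta=-0.2453 Bond=26.2972
V0=3.2366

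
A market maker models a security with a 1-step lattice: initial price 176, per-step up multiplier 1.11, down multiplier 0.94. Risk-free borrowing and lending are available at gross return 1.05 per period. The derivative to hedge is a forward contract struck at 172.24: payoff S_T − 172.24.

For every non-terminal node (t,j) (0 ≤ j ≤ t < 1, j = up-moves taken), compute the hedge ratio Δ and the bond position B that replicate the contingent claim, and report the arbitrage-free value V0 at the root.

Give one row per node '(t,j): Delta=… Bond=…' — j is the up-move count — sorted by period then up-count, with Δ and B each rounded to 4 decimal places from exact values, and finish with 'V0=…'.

Under the risk-neutral measure, an up-move has probability p* = (R−d)/(u−d) = 0.6471 and values discount at R = 1.05.
Payoff layer (t=1): V(1,0)=-6.8000, V(1,1)=23.1200
(0,0): S=176.0000. Δ = (V_up−V_dn)/(S_up−S_dn) = (23.1200−-6.8000)/(195.3600−165.4400) = 1.0000. V = [p*·23.1200 + (1−p*)·-6.8000]/1.05 = 11.9619. B = V − Δ·S = -164.0381.
Each (Δ,B) replicates both successor values, so the strategy is self-financing and V0 is arbitrage-free.

(0,0): Delta=1.0000 Bond=-164.0381
V0=11.9619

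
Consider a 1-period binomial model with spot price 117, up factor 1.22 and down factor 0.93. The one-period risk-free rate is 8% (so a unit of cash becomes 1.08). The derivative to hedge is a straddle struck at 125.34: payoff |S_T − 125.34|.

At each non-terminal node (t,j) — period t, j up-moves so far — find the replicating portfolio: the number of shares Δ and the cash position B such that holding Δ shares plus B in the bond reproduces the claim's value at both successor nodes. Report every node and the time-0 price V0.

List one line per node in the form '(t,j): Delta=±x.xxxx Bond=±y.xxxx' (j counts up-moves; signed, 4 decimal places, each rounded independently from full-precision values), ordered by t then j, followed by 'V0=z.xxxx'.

Under the risk-neutral measure, an up-move has probability p* = (R−d)/(u−d) = 0.5172 and values discount at R = 1.08.
Terminal values V(1,·): V(1,0)=16.5300, V(1,1)=17.4000
Node (0,0) S=117.0000: V=(p*·17.4000+(1−p*)·16.5300)/1.08=15.7222; Δ=(17.4000−16.5300)/(142.7400−108.8100)=0.0256; B=V−Δ·S=12.7222
Each (Δ,B) replicates both successor values, so the strategy is self-financing and V0 is arbitrage-free.

(0,0): Delta=0.0256 Bond=12.7222
V0=15.7222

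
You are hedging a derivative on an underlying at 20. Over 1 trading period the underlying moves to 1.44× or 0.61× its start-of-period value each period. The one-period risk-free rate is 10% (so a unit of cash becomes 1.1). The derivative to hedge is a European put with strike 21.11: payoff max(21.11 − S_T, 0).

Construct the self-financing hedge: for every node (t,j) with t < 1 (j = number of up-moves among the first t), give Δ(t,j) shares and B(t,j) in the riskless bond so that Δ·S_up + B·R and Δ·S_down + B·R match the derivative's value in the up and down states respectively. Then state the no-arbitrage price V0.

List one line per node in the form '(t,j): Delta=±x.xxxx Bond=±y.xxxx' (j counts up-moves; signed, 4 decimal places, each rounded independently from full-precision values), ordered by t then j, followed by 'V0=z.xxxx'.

No-arbitrage ⇒ martingale measure with p* = (R−d)/(u−d) = 0.5904.
Terminal values V(1,·): V(1,0)=8.9100, V(1,1)=0.0000
(0,0): S=20.0000. Δ = (V_up−V_dn)/(S_up−S_dn) = (0.0000−8.9100)/(28.8000−12.2000) = -0.5367. V = [p*·0.0000 + (1−p*)·8.9100]/1.1 = 3.3181. B = V − Δ·S = 14.0530.
Self-financing check: at every node Δ·S+B equals the discounted successor values.

(0,0): Delta=-0.5367 Bond=14.0530
V0=3.3181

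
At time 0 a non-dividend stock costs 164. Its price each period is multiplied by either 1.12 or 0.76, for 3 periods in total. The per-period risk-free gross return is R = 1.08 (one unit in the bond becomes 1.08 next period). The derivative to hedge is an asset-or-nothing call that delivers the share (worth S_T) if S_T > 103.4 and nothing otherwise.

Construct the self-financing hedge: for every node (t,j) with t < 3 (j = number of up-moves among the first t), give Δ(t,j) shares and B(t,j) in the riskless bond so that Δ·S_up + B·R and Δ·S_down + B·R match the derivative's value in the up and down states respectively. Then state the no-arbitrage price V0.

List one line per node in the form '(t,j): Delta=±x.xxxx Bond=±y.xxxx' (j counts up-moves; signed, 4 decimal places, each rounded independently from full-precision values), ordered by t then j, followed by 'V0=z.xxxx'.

(0,0): Delta=1.0129 Bond=-2.1950
(1,0): Delta=1.1651 Bond=-21.3359
(1,1): Delta=1.0000 Bond=0.0000
(2,0): Delta=3.1111 Bond=-207.3845
(2,1): Delta=1.0000 Bond=0.0000
(2,2): Delta=1.0000 Bond=0.0000
V0=163.9216

Since d<R<u, set p* = (R−d)/(u−d) = 0.8889; price each node as the discounted p*-expectation of its children.
Terminal payoffs: V(3,0)=0.0000, V(3,1)=106.0936, V(3,2)=156.3484, V(3,3)=230.4082
Node (2,0) S=94.7264: V=(p*·106.0936+(1−p*)·0.0000)/1.08=87.3198; Δ=(106.0936−0.0000)/(106.0936−71.9921)=3.1111; B=V−Δ·S=-207.3845
Node (2,1) S=139.5968: V=(p*·156.3484+(1−p*)·106.0936)/1.08=139.5968; Δ=(156.3484−106.0936)/(156.3484−106.0936)=1.0000; B=V−Δ·S=0.0000
Node (2,2) S=205.7216: V=(p*·230.4082+(1−p*)·156.3484)/1.08=205.7216; Δ=(230.4082−156.3484)/(230.4082−156.3484)=1.0000; B=V−Δ·S=0.0000
Node (1,0) S=124.6400: V=(p*·139.5968+(1−p*)·87.3198)/1.08=123.8780; Δ=(139.5968−87.3198)/(139.5968−94.7264)=1.1651; B=V−Δ·S=-21.3359
Node (1,1) S=183.6800: V=(p*·205.7216+(1−p*)·139.5968)/1.08=183.6800; Δ=(205.7216−139.5968)/(205.7216−139.5968)=1.0000; B=V−Δ·S=0.0000
Node (0,0) S=164.0000: V=(p*·183.6800+(1−p*)·123.8780)/1.08=163.9216; Δ=(183.6800−123.8780)/(183.6800−124.6400)=1.0129; B=V−Δ·S=-2.1950
Self-financing check: at every node Δ·S+B equals the discounted successor values.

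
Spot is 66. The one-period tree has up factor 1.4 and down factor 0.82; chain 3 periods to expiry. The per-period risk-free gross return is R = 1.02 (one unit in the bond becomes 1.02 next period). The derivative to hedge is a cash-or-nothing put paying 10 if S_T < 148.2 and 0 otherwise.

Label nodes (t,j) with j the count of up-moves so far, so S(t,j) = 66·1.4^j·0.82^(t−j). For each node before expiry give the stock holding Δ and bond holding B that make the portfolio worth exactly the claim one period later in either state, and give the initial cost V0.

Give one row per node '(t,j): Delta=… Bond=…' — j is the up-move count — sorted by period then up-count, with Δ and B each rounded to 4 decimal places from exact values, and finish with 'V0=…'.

(0,0): Delta=-0.0299 Bond=11.0073
(1,0): Delta=0.0000 Bond=9.6117
(1,1): Delta=-0.0631 Bond=14.2975
(2,0): Delta=0.0000 Bond=9.8039
(2,1): Delta=0.0000 Bond=9.8039
(2,2): Delta=-0.1333 Bond=23.6646
V0=9.0369

Risk-neutral probability p* = (R−d)/(u−d) = (1.02−0.82)/(1.4−0.82) = 0.3448.
Terminal payoffs: V(3,0)=10.0000, V(3,1)=10.0000, V(3,2)=10.0000, V(3,3)=0.0000
  t=2,j=0: stock 44.3784 → up 62.1298 (V=10.0000), down 36.3903 (V=10.0000). Price 9.8039; hedge Δ=0.0000, bond B=9.8039.
  t=2,j=1: stock 75.7680 → up 106.0752 (V=10.0000), down 62.1298 (V=10.0000). Price 9.8039; hedge Δ=0.0000, bond B=9.8039.
  t=2,j=2: stock 129.3600 → up 181.1040 (V=0.0000), down 106.0752 (V=10.0000). Price 6.4233; hedge Δ=-0.1333, bond B=23.6646.
  t=1,j=0: stock 54.1200 → up 75.7680 (V=9.8039), down 44.3784 (V=9.8039). Price 9.6117; hedge Δ=0.0000, bond B=9.6117.
  t=1,j=1: stock 92.4000 → up 129.3600 (V=6.4233), down 75.7680 (V=9.8039). Price 8.4688; hedge Δ=-0.0631, bond B=14.2975.
  t=0,j=0: stock 66.0000 → up 92.4000 (V=8.4688), down 54.1200 (V=9.6117). Price 9.0369; hedge Δ=-0.0299, bond B=11.0073.
The time-0 hedge costs 9.0369, which is the no-arbitrage price.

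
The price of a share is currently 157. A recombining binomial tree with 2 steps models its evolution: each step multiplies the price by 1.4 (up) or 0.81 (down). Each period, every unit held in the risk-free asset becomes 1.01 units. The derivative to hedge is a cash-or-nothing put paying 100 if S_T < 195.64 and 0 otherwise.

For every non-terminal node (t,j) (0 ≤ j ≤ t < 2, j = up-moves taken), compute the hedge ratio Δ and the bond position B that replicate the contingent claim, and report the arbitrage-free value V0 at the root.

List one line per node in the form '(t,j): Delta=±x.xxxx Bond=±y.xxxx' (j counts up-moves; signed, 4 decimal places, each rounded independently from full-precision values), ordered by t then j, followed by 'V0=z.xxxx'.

The replicating-portfolio and risk-neutral prices coincide; use p* = (1.01−0.81)/(1.4−0.81) = 0.3390 for the latter.
Terminal payoffs: V(2,0)=100.0000, V(2,1)=100.0000, V(2,2)=0.0000
Node (1,0) S=127.1700: V=(p*·100.0000+(1−p*)·100.0000)/1.01=99.0099; Δ=(100.0000−100.0000)/(178.0380−103.0077)=0.0000; B=V−Δ·S=99.0099
Node (1,1) S=219.8000: V=(p*·0.0000+(1−p*)·100.0000)/1.01=65.4472; Δ=(0.0000−100.0000)/(307.7200−178.0380)=-0.7711; B=V−Δ·S=234.9387
Node (0,0) S=157.0000: V=(p*·65.4472+(1−p*)·99.0099)/1.01=86.7651; Δ=(65.4472−99.0099)/(219.8000−127.1700)=-0.3623; B=V−Δ·S=143.6510
The time-0 hedge costs 86.7651, which is the no-arbitrage price.

(0,0): Delta=-0.3623 Bond=143.6510
(1,0): Delta=0.0000 Bond=99.0099
(1,1): Delta=-0.7711 Bond=234.9387
V0=86.7651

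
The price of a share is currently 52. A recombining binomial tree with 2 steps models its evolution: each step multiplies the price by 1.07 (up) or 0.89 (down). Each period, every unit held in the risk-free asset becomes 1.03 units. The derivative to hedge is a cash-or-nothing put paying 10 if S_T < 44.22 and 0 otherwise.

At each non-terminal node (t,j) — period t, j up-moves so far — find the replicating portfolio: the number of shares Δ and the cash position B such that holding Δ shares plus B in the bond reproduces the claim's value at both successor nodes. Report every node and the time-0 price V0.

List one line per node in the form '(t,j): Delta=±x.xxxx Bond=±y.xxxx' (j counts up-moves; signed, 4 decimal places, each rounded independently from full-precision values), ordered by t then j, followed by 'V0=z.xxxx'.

Risk-neutral probability p* = (R−d)/(u−d) = (1.03−0.89)/(1.07−0.89) = 0.7778.
Terminal payoffs: V(2,0)=10.0000, V(2,1)=0.0000, V(2,2)=0.0000
Node (1,0) S=46.2800: V=(p*·0.0000+(1−p*)·10.0000)/1.03=2.1575; Δ=(0.0000−10.0000)/(49.5196−41.1892)=-1.2004; B=V−Δ·S=57.7131
Node (1,1) S=55.6400: V=(p*·0.0000+(1−p*)·0.0000)/1.03=0.0000; Δ=(0.0000−0.0000)/(59.5348−49.5196)=0.0000; B=V−Δ·S=0.0000
Node (0,0) S=52.0000: V=(p*·0.0000+(1−p*)·2.1575)/1.03=0.4655; Δ=(0.0000−2.1575)/(55.6400−46.2800)=-0.2305; B=V−Δ·S=12.4516
Each (Δ,B) replicates both successor values, so the strategy is self-financing and V0 is arbitrage-free.

(0,0): Delta=-0.2305 Bond=12.4516
(1,0): Delta=-1.2004 Bond=57.7131
(1,1): Delta=0.0000 Bond=0.0000
V0=0.4655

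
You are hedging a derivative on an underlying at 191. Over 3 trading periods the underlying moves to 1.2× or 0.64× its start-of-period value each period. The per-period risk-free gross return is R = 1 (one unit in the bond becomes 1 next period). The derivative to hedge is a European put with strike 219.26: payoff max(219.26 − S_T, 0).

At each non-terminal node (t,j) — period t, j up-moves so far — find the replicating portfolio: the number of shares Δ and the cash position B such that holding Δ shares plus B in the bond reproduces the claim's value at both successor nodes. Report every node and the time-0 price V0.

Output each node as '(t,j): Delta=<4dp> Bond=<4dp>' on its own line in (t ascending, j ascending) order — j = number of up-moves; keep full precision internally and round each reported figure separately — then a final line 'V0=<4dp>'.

(0,0): Delta=-0.5719 Bond=166.9345
(1,0): Delta=-1.0000 Bond=219.2600
(1,1): Delta=-0.4451 Bond=137.8647
(2,0): Delta=-1.0000 Bond=219.2600
(2,1): Delta=-1.0000 Bond=219.2600
(2,2): Delta=-0.2807 Bond=92.6451
V0=57.6931

The replicating-portfolio and risk-neutral prices coincide; use p* = (1−0.64)/(1.2−0.64) = 0.6429 for the latter.
Terminal payoffs: V(3,0)=169.1905, V(3,1)=125.3797, V(3,2)=43.2344, V(3,3)=0.0000
(2,0): S=78.2336. Δ = (V_up−V_dn)/(S_up−S_dn) = (125.3797−169.1905)/(93.8803−50.0695) = -1.0000. V = [p*·125.3797 + (1−p*)·169.1905]/1 = 141.0264. B = V − Δ·S = 219.2600.
(2,1): S=146.6880. Δ = (V_up−V_dn)/(S_up−S_dn) = (43.2344−125.3797)/(176.0256−93.8803) = -1.0000. V = [p*·43.2344 + (1−p*)·125.3797]/1 = 72.5720. B = V − Δ·S = 219.2600.
(2,2): S=275.0400. Δ = (V_up−V_dn)/(S_up−S_dn) = (0.0000−43.2344)/(330.0480−176.0256) = -0.2807. V = [p*·0.0000 + (1−p*)·43.2344]/1 = 15.4409. B = V − Δ·S = 92.6451.
(1,0): S=122.2400. Δ = (V_up−V_dn)/(S_up−S_dn) = (72.5720−141.0264)/(146.6880−78.2336) = -1.0000. V = [p*·72.5720 + (1−p*)·141.0264]/1 = 97.0200. B = V − Δ·S = 219.2600.
(1,1): S=229.2000. Δ = (V_up−V_dn)/(S_up−S_dn) = (15.4409−72.5720)/(275.0400−146.6880) = -0.4451. V = [p*·15.4409 + (1−p*)·72.5720]/1 = 35.8448. B = V − Δ·S = 137.8647.
(0,0): S=191.0000. Δ = (V_up−V_dn)/(S_up−S_dn) = (35.8448−97.0200)/(229.2000−122.2400) = -0.5719. V = [p*·35.8448 + (1−p*)·97.0200]/1 = 57.6931. B = V − Δ·S = 166.9345.
Each (Δ,B) replicates both successor values, so the strategy is self-financing and V0 is arbitrage-free.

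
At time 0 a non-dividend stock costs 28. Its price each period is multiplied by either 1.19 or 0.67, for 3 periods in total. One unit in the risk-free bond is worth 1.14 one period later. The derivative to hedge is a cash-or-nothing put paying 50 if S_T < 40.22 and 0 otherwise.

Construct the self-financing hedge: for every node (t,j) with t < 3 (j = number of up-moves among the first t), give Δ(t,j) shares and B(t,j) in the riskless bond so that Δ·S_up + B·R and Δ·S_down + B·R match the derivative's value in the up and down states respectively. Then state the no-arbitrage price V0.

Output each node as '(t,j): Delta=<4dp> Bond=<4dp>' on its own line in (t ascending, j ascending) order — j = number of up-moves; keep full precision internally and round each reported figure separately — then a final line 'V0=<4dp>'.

Risk-neutral probability p* = (R−d)/(u−d) = (1.14−0.67)/(1.19−0.67) = 0.9038.
Payoff layer (t=3): V(3,0)=50.0000, V(3,1)=50.0000, V(3,2)=50.0000, V(3,3)=0.0000
(2,0): S=12.5692. Δ = (V_up−V_dn)/(S_up−S_dn) = (50.0000−50.0000)/(14.9573−8.4214) = 0.0000. V = [p*·50.0000 + (1−p*)·50.0000]/1.14 = 43.8596. B = V − Δ·S = 43.8596.
(2,1): S=22.3244. Δ = (V_up−V_dn)/(S_up−S_dn) = (50.0000−50.0000)/(26.5660−14.9573) = 0.0000. V = [p*·50.0000 + (1−p*)·50.0000]/1.14 = 43.8596. B = V − Δ·S = 43.8596.
(2,2): S=39.6508. Δ = (V_up−V_dn)/(S_up−S_dn) = (0.0000−50.0000)/(47.1845−26.5660) = -2.4250. V = [p*·0.0000 + (1−p*)·50.0000]/1.14 = 4.2173. B = V − Δ·S = 100.3711.
(1,0): S=18.7600. Δ = (V_up−V_dn)/(S_up−S_dn) = (43.8596−43.8596)/(22.3244−12.5692) = 0.0000. V = [p*·43.8596 + (1−p*)·43.8596]/1.14 = 38.4734. B = V − Δ·S = 38.4734.
(1,1): S=33.3200. Δ = (V_up−V_dn)/(S_up−S_dn) = (4.2173−43.8596)/(39.6508−22.3244) = -2.2880. V = [p*·4.2173 + (1−p*)·43.8596]/1.14 = 7.0430. B = V − Δ·S = 83.2784.
(0,0): S=28.0000. Δ = (V_up−V_dn)/(S_up−S_dn) = (7.0430−38.4734)/(33.3200−18.7600) = -2.1587. V = [p*·7.0430 + (1−p*)·38.4734]/1.14 = 8.8291. B = V − Δ·S = 69.2721.
Check: Δ(0,0)·S0 + B(0,0) = 8.8291 = V0.

(0,0): Delta=-2.1587 Bond=69.2721
(1,0): Delta=0.0000 Bond=38.4734
(1,1): Delta=-2.2880 Bond=83.2784
(2,0): Delta=0.0000 Bond=43.8596
(2,1): Delta=0.0000 Bond=43.8596
(2,2): Delta=-2.4250 Bond=100.3711
V0=8.8291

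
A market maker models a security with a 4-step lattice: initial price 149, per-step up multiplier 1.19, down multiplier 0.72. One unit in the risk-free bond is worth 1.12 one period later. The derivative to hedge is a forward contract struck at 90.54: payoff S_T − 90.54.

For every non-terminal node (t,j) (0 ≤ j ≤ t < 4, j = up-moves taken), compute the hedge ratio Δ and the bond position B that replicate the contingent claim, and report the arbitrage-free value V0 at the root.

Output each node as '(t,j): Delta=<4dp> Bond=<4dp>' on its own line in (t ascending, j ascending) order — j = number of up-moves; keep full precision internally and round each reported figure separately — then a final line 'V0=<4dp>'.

Since d<R<u, set p* = (R−d)/(u−d) = 0.8511; price each node as the discounted p*-expectation of its children.
At expiry t=4: V(4,0)=-50.4980, V(4,1)=-24.3594, V(4,2)=18.8418, V(4,3)=90.2439, V(4,4)=208.2555
(3,0): S=55.6140. Δ = (V_up−V_dn)/(S_up−S_dn) = (-24.3594−-50.4980)/(66.1806−40.0420) = 1.0000. V = [p*·-24.3594 + (1−p*)·-50.4980]/1.12 = -25.2253. B = V − Δ·S = -80.8393.
(3,1): S=91.9175. Δ = (V_up−V_dn)/(S_up−S_dn) = (18.8418−-24.3594)/(109.3818−66.1806) = 1.0000. V = [p*·18.8418 + (1−p*)·-24.3594]/1.12 = 11.0782. B = V − Δ·S = -80.8393.
(3,2): S=151.9192. Δ = (V_up−V_dn)/(S_up−S_dn) = (90.2439−18.8418)/(180.7839−109.3818) = 1.0000. V = [p*·90.2439 + (1−p*)·18.8418]/1.12 = 71.0799. B = V − Δ·S = -80.8393.
(3,3): S=251.0887. Δ = (V_up−V_dn)/(S_up−S_dn) = (208.2555−90.2439)/(298.7955−180.7839) = 1.0000. V = [p*·208.2555 + (1−p*)·90.2439]/1.12 = 170.2494. B = V − Δ·S = -80.8393.
(2,0): S=77.2416. Δ = (V_up−V_dn)/(S_up−S_dn) = (11.0782−-25.2253)/(91.9175−55.6140) = 1.0000. V = [p*·11.0782 + (1−p*)·-25.2253]/1.12 = 5.0637. B = V − Δ·S = -72.1779.
(2,1): S=127.6632. Δ = (V_up−V_dn)/(S_up−S_dn) = (71.0799−11.0782)/(151.9192−91.9175) = 1.0000. V = [p*·71.0799 + (1−p*)·11.0782]/1.12 = 55.4853. B = V − Δ·S = -72.1779.
(2,2): S=210.9989. Δ = (V_up−V_dn)/(S_up−S_dn) = (170.2494−71.0799)/(251.0887−151.9192) = 1.0000. V = [p*·170.2494 + (1−p*)·71.0799]/1.12 = 138.8210. B = V − Δ·S = -72.1779.
(1,0): S=107.2800. Δ = (V_up−V_dn)/(S_up−S_dn) = (55.4853−5.0637)/(127.6632−77.2416) = 1.0000. V = [p*·55.4853 + (1−p*)·5.0637]/1.12 = 42.8354. B = V − Δ·S = -64.4446.
(1,1): S=177.3100. Δ = (V_up−V_dn)/(S_up−S_dn) = (138.8210−55.4853)/(210.9989−127.6632) = 1.0000. V = [p*·138.8210 + (1−p*)·55.4853]/1.12 = 112.8654. B = V − Δ·S = -64.4446.
(0,0): S=149.0000. Δ = (V_up−V_dn)/(S_up−S_dn) = (112.8654−42.8354)/(177.3100−107.2800) = 1.0000. V = [p*·112.8654 + (1−p*)·42.8354]/1.12 = 91.4602. B = V − Δ·S = -57.5398.
Each (Δ,B) replicates both successor values, so the strategy is self-financing and V0 is arbitrage-free.

(0,0): Delta=1.0000 Bond=-57.5398
(1,0): Delta=1.0000 Bond=-64.4446
(1,1): Delta=1.0000 Bond=-64.4446
(2,0): Delta=1.0000 Bond=-72.1779
(2,1): Delta=1.0000 Bond=-72.1779
(2,2): Delta=1.0000 Bond=-72.1779
(3,0): Delta=1.0000 Bond=-80.8393
(3,1): Delta=1.0000 Bond=-80.8393
(3,2): Delta=1.0000 Bond=-80.8393
(3,3): Delta=1.0000 Bond=-80.8393
V0=91.4602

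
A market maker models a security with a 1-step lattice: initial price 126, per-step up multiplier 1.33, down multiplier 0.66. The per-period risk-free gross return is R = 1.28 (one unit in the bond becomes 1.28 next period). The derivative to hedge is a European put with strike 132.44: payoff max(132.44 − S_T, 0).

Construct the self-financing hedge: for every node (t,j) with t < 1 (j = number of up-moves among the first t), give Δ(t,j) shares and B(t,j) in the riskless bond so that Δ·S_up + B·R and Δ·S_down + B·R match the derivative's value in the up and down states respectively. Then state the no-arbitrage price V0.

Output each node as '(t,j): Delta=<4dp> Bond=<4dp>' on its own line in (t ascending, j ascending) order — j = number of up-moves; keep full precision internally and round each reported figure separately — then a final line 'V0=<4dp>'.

Under the risk-neutral measure, an up-move has probability p* = (R−d)/(u−d) = 0.9254 and values discount at R = 1.28.
Payoff layer (t=1): V(1,0)=49.2800, V(1,1)=0.0000
(0,0): S=126.0000. Δ = (V_up−V_dn)/(S_up−S_dn) = (0.0000−49.2800)/(167.5800−83.1600) = -0.5837. V = [p*·0.0000 + (1−p*)·49.2800]/1.28 = 2.8731. B = V − Δ·S = 76.4254.
Root portfolio cost Δ·126+B reproduces V0=2.8731.

(0,0): Delta=-0.5837 Bond=76.4254
V0=2.8731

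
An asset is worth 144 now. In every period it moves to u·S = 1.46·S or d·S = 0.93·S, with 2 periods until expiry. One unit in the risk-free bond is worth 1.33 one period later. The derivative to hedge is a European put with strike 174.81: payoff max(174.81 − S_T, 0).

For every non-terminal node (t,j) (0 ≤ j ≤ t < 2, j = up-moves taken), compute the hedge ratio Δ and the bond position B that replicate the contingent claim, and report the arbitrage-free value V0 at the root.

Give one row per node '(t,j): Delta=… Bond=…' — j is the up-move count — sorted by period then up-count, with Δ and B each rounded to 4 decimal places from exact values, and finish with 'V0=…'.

Under the risk-neutral measure, an up-move has probability p* = (R−d)/(u−d) = 0.7547 and values discount at R = 1.33.
Terminal values V(2,·): V(2,0)=50.2644, V(2,1)=0.0000, V(2,2)=0.0000
(1,0): S=133.9200. Δ = (V_up−V_dn)/(S_up−S_dn) = (0.0000−50.2644)/(195.5232−124.5456) = -0.7082. V = [p*·0.0000 + (1−p*)·50.2644]/1.33 = 9.2699. B = V − Δ·S = 104.1084.
(1,1): S=210.2400. Δ = (V_up−V_dn)/(S_up−S_dn) = (0.0000−0.0000)/(306.9504−195.5232) = 0.0000. V = [p*·0.0000 + (1−p*)·0.0000]/1.33 = 0.0000. B = V − Δ·S = 0.0000.
(0,0): S=144.0000. Δ = (V_up−V_dn)/(S_up−S_dn) = (0.0000−9.2699)/(210.2400−133.9200) = -0.1215. V = [p*·0.0000 + (1−p*)·9.2699]/1.33 = 1.7096. B = V − Δ·S = 19.2000.
Root portfolio cost Δ·144+B reproduces V0=1.7096.

(0,0): Delta=-0.1215 Bond=19.2000
(1,0): Delta=-0.7082 Bond=104.1084
(1,1): Delta=0.0000 Bond=0.0000
V0=1.7096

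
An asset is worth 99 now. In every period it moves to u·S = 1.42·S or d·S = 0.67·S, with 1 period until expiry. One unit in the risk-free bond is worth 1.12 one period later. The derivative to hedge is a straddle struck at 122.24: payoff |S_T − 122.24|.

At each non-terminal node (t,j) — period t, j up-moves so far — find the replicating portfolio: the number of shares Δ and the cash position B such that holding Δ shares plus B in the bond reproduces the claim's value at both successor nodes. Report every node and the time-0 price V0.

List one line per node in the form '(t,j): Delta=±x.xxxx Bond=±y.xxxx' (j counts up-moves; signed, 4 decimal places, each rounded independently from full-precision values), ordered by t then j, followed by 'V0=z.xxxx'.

The replicating-portfolio and risk-neutral prices coincide; use p* = (1.12−0.67)/(1.42−0.67) = 0.6000 for the latter.
Terminal values V(1,·): V(1,0)=55.9100, V(1,1)=18.3400
(0,0): S=99.0000. Δ = (V_up−V_dn)/(S_up−S_dn) = (18.3400−55.9100)/(140.5800−66.3300) = -0.5060. V = [p*·18.3400 + (1−p*)·55.9100]/1.12 = 29.7929. B = V − Δ·S = 79.8862.
Self-financing check: at every node Δ·S+B equals the discounted successor values.

(0,0): Delta=-0.5060 Bond=79.8862
V0=29.7929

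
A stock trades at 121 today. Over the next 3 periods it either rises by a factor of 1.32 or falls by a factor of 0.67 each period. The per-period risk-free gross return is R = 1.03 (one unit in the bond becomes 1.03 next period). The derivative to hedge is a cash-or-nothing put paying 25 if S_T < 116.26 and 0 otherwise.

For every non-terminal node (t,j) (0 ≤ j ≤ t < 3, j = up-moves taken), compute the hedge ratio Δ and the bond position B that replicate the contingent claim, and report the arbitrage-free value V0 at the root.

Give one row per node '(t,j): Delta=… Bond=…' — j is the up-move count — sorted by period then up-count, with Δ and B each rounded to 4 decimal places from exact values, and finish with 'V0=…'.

(0,0): Delta=-0.1481 Bond=27.5151
(1,0): Delta=-0.2551 Bond=37.0178
(1,1): Delta=-0.1043 Bond=21.3506
(2,0): Delta=0.0000 Bond=24.2718
(2,1): Delta=-0.3594 Bond=49.2905
(2,2): Delta=0.0000 Bond=0.0000
V0=9.5985

Under the risk-neutral measure, an up-move has probability p* = (R−d)/(u−d) = 0.5538 and values discount at R = 1.03.
Terminal payoffs: V(3,0)=25.0000, V(3,1)=25.0000, V(3,2)=0.0000, V(3,3)=0.0000
Node (2,0) S=54.3169: V=(p*·25.0000+(1−p*)·25.0000)/1.03=24.2718; Δ=(25.0000−25.0000)/(71.6983−36.3923)=0.0000; B=V−Δ·S=24.2718
Node (2,1) S=107.0124: V=(p*·0.0000+(1−p*)·25.0000)/1.03=10.8290; Δ=(0.0000−25.0000)/(141.2564−71.6983)=-0.3594; B=V−Δ·S=49.2905
Node (2,2) S=210.8304: V=(p*·0.0000+(1−p*)·0.0000)/1.03=0.0000; Δ=(0.0000−0.0000)/(278.2961−141.2564)=0.0000; B=V−Δ·S=0.0000
Node (1,0) S=81.0700: V=(p*·10.8290+(1−p*)·24.2718)/1.03=16.3365; Δ=(10.8290−24.2718)/(107.0124−54.3169)=-0.2551; B=V−Δ·S=37.0178
Node (1,1) S=159.7200: V=(p*·0.0000+(1−p*)·10.8290)/1.03=4.6907; Δ=(0.0000−10.8290)/(210.8304−107.0124)=-0.1043; B=V−Δ·S=21.3506
Node (0,0) S=121.0000: V=(p*·4.6907+(1−p*)·16.3365)/1.03=9.5985; Δ=(4.6907−16.3365)/(159.7200−81.0700)=-0.1481; B=V−Δ·S=27.5151
Self-financing check: at every node Δ·S+B equals the discounted successor values.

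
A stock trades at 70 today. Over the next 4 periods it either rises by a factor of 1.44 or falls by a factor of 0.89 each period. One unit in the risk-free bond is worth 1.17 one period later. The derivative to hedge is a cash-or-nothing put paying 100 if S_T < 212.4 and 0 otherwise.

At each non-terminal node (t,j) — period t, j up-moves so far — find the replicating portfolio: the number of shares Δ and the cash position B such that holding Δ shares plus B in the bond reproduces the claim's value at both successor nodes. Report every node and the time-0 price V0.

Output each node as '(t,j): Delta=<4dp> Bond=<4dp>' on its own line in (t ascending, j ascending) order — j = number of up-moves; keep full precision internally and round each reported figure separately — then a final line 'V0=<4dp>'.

(0,0): Delta=-0.2140 Bond=64.7588
(1,0): Delta=0.0000 Bond=62.4371
(1,1): Delta=-0.3415 Bond=88.6225
(2,0): Delta=0.0000 Bond=73.0514
(2,1): Delta=0.0000 Bond=73.0514
(2,2): Delta=-0.5450 Bond=133.2312
(3,0): Delta=0.0000 Bond=85.4701
(3,1): Delta=0.0000 Bond=85.4701
(3,2): Delta=0.0000 Bond=85.4701
(3,3): Delta=-0.8699 Bond=223.7762
V0=49.7804

Since d<R<u, set p* = (R−d)/(u−d) = 0.5091; price each node as the discounted p*-expectation of its children.
At expiry t=4: V(4,0)=100.0000, V(4,1)=100.0000, V(4,2)=100.0000, V(4,3)=100.0000, V(4,4)=0.0000
Node (3,0) S=49.3478: V=(p*·100.0000+(1−p*)·100.0000)/1.17=85.4701; Δ=(100.0000−100.0000)/(71.0609−43.9196)=0.0000; B=V−Δ·S=85.4701
Node (3,1) S=79.8437: V=(p*·100.0000+(1−p*)·100.0000)/1.17=85.4701; Δ=(100.0000−100.0000)/(114.9749−71.0609)=0.0000; B=V−Δ·S=85.4701
Node (3,2) S=129.1853: V=(p*·100.0000+(1−p*)·100.0000)/1.17=85.4701; Δ=(100.0000−100.0000)/(186.0268−114.9749)=0.0000; B=V−Δ·S=85.4701
Node (3,3) S=209.0189: V=(p*·0.0000+(1−p*)·100.0000)/1.17=41.9580; Δ=(0.0000−100.0000)/(300.9872−186.0268)=-0.8699; B=V−Δ·S=223.7762
Node (2,0) S=55.4470: V=(p*·85.4701+(1−p*)·85.4701)/1.17=73.0514; Δ=(85.4701−85.4701)/(79.8437−49.3478)=0.0000; B=V−Δ·S=73.0514
Node (2,1) S=89.7120: V=(p*·85.4701+(1−p*)·85.4701)/1.17=73.0514; Δ=(85.4701−85.4701)/(129.1853−79.8437)=0.0000; B=V−Δ·S=73.0514
Node (2,2) S=145.1520: V=(p*·41.9580+(1−p*)·85.4701)/1.17=54.1184; Δ=(41.9580−85.4701)/(209.0189−129.1853)=-0.5450; B=V−Δ·S=133.2312
Node (1,0) S=62.3000: V=(p*·73.0514+(1−p*)·73.0514)/1.17=62.4371; Δ=(73.0514−73.0514)/(89.7120−55.4470)=0.0000; B=V−Δ·S=62.4371
Node (1,1) S=100.8000: V=(p*·54.1184+(1−p*)·73.0514)/1.17=54.1989; Δ=(54.1184−73.0514)/(145.1520−89.7120)=-0.3415; B=V−Δ·S=88.6225
Node (0,0) S=70.0000: V=(p*·54.1989+(1−p*)·62.4371)/1.17=49.7804; Δ=(54.1989−62.4371)/(100.8000−62.3000)=-0.2140; B=V−Δ·S=64.7588
Self-financing check: at every node Δ·S+B equals the discounted successor values.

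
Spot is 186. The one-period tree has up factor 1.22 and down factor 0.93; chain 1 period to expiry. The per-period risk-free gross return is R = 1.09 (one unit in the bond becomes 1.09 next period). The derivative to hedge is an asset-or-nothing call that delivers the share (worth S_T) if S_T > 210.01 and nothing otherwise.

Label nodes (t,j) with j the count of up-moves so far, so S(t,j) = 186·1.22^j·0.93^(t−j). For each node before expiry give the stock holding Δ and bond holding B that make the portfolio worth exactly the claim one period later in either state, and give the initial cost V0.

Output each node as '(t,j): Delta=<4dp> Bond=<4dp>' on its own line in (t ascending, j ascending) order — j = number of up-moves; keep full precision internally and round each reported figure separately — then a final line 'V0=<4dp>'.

The replicating-portfolio and risk-neutral prices coincide; use p* = (1.09−0.93)/(1.22−0.93) = 0.5517 for the latter.
Payoff layer (t=1): V(1,0)=0.0000, V(1,1)=226.9200
Node (0,0) S=186.0000: V=(p*·226.9200+(1−p*)·0.0000)/1.09=114.8599; Δ=(226.9200−0.0000)/(226.9200−172.9800)=4.2069; B=V−Δ·S=-667.6229
Each (Δ,B) replicates both successor values, so the strategy is self-financing and V0 is arbitrage-free.

(0,0): Delta=4.2069 Bond=-667.6229
V0=114.8599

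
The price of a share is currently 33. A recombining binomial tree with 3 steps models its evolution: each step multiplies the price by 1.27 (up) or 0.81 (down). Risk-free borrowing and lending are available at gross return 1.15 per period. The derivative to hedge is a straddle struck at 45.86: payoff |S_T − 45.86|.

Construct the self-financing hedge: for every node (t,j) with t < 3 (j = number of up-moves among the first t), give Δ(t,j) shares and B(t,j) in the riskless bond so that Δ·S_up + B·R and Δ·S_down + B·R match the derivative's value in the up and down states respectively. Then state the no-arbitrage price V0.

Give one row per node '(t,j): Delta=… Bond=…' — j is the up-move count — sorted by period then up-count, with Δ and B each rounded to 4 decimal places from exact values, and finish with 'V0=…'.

(0,0): Delta=0.1830 Bond=2.6559
(1,0): Delta=-1.0000 Bond=34.6767
(1,1): Delta=0.4493 Bond=-8.1066
(2,0): Delta=-1.0000 Bond=39.8783
(2,1): Delta=-1.0000 Bond=39.8783
(2,2): Delta=0.7756 Bond=-26.6876
V0=8.6960

The replicating-portfolio and risk-neutral prices coincide; use p* = (1.15−0.81)/(1.27−0.81) = 0.7391 for the latter.
Payoff layer (t=3): V(3,0)=28.3224, V(3,1)=18.3628, V(3,2)=2.7472, V(3,3)=21.7366
Node (2,0) S=21.6513: V=(p*·18.3628+(1−p*)·28.3224)/1.15=18.2270; Δ=(18.3628−28.3224)/(27.4972−17.5376)=-1.0000; B=V−Δ·S=39.8783
Node (2,1) S=33.9471: V=(p*·2.7472+(1−p*)·18.3628)/1.15=5.9312; Δ=(2.7472−18.3628)/(43.1128−27.4972)=-1.0000; B=V−Δ·S=39.8783
Node (2,2) S=53.2257: V=(p*·21.7366+(1−p*)·2.7472)/1.15=14.5938; Δ=(21.7366−2.7472)/(67.5966−43.1128)=0.7756; B=V−Δ·S=-26.6876
Node (1,0) S=26.7300: V=(p*·5.9312+(1−p*)·18.2270)/1.15=7.9467; Δ=(5.9312−18.2270)/(33.9471−21.6513)=-1.0000; B=V−Δ·S=34.6767
Node (1,1) S=41.9100: V=(p*·14.5938+(1−p*)·5.9312)/1.15=10.7252; Δ=(14.5938−5.9312)/(53.2257−33.9471)=0.4493; B=V−Δ·S=-8.1066
Node (0,0) S=33.0000: V=(p*·10.7252+(1−p*)·7.9467)/1.15=8.6960; Δ=(10.7252−7.9467)/(41.9100−26.7300)=0.1830; B=V−Δ·S=2.6559
Each (Δ,B) replicates both successor values, so the strategy is self-financing and V0 is arbitrage-free.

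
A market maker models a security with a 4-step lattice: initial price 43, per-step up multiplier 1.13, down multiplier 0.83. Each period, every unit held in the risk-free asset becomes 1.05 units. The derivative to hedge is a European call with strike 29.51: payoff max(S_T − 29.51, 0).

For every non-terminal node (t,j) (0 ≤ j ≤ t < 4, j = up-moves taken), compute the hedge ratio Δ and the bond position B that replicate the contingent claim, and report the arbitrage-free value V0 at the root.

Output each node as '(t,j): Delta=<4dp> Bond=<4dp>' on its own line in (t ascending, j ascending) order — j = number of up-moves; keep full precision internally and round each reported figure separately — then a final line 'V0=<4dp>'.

The replicating-portfolio and risk-neutral prices coincide; use p* = (1.05−0.83)/(1.13−0.83) = 0.7333 for the latter.
Payoff layer (t=4): V(4,0)=0.0000, V(4,1)=0.0000, V(4,2)=8.3152, V(4,3)=21.9870, V(4,4)=40.6004
(3,0): S=24.5868. Δ = (V_up−V_dn)/(S_up−S_dn) = (0.0000−0.0000)/(27.7831−20.4071) = 0.0000. V = [p*·0.0000 + (1−p*)·0.0000]/1.05 = 0.0000. B = V − Δ·S = 0.0000.
(3,1): S=33.4737. Δ = (V_up−V_dn)/(S_up−S_dn) = (8.3152−0.0000)/(37.8252−27.7831) = 0.8280. V = [p*·8.3152 + (1−p*)·0.0000]/1.05 = 5.8075. B = V − Δ·S = -21.9100.
(3,2): S=45.5726. Δ = (V_up−V_dn)/(S_up−S_dn) = (21.9870−8.3152)/(51.4970−37.8252) = 1.0000. V = [p*·21.9870 + (1−p*)·8.3152]/1.05 = 17.4678. B = V − Δ·S = -28.1048.
(3,3): S=62.0446. Δ = (V_up−V_dn)/(S_up−S_dn) = (40.6004−21.9870)/(70.1104−51.4970) = 1.0000. V = [p*·40.6004 + (1−p*)·21.9870]/1.05 = 33.9398. B = V − Δ·S = -28.1048.
(2,0): S=29.6227. Δ = (V_up−V_dn)/(S_up−S_dn) = (5.8075−0.0000)/(33.4737−24.5868) = 0.6535. V = [p*·5.8075 + (1−p*)·0.0000]/1.05 = 4.0560. B = V − Δ·S = -15.3022.
(2,1): S=40.3297. Δ = (V_up−V_dn)/(S_up−S_dn) = (17.4678−5.8075)/(45.5726−33.4737) = 0.9638. V = [p*·17.4678 + (1−p*)·5.8075]/1.05 = 13.6746. B = V − Δ·S = -25.1932.
(2,2): S=54.9067. Δ = (V_up−V_dn)/(S_up−S_dn) = (33.9398−17.4678)/(62.0446−45.5726) = 1.0000. V = [p*·33.9398 + (1−p*)·17.4678]/1.05 = 28.1403. B = V − Δ·S = -26.7664.
(1,0): S=35.6900. Δ = (V_up−V_dn)/(S_up−S_dn) = (13.6746−4.0560)/(40.3297−29.6227) = 0.8984. V = [p*·13.6746 + (1−p*)·4.0560]/1.05 = 10.5806. B = V − Δ·S = -21.4815.
(1,1): S=48.5900. Δ = (V_up−V_dn)/(S_up−S_dn) = (28.1403−13.6746)/(54.9067−40.3297) = 0.9924. V = [p*·28.1403 + (1−p*)·13.6746]/1.05 = 23.1264. B = V − Δ·S = -25.0923.
(0,0): S=43.0000. Δ = (V_up−V_dn)/(S_up−S_dn) = (23.1264−10.5806)/(48.5900−35.6900) = 0.9725. V = [p*·23.1264 + (1−p*)·10.5806]/1.05 = 18.8389. B = V − Δ·S = -22.9804.
The time-0 hedge costs 18.8389, which is the no-arbitrage price.

(0,0): Delta=0.9725 Bond=-22.9804
(1,0): Delta=0.8984 Bond=-21.4815
(1,1): Delta=0.9924 Bond=-25.0923
(2,0): Delta=0.6535 Bond=-15.3022
(2,1): Delta=0.9638 Bond=-25.1932
(2,2): Delta=1.0000 Bond=-26.7664
(3,0): Delta=0.0000 Bond=0.0000
(3,1): Delta=0.8280 Bond=-21.9100
(3,2): Delta=1.0000 Bond=-28.1048
(3,3): Delta=1.0000 Bond=-28.1048
V0=18.8389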